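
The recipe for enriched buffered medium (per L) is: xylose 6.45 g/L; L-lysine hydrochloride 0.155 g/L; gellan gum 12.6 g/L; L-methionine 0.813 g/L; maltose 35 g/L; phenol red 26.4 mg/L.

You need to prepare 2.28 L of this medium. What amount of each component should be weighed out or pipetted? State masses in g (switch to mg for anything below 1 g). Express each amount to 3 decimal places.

Working volume: 2.28 L.
xylose: 6.45 g/L × 2.28 L = 14.706 g
L-lysine hydrochloride: 0.155 g/L × 2.28 L = 0.3534 g = 353.400 mg
gellan gum: 12.6 g/L × 2.28 L = 28.728 g
L-methionine: 0.813 g/L × 2.28 L = 1.854 g
maltose: 35 g/L × 2.28 L = 79.800 g
phenol red: 26.4 mg/L × 2.28 L = 60.192 mg

xylose 14.706 g; L-lysine hydrochloride 353.400 mg; gellan gum 28.728 g; L-methionine 1.854 g; maltose 79.800 g; phenol red 60.192 mg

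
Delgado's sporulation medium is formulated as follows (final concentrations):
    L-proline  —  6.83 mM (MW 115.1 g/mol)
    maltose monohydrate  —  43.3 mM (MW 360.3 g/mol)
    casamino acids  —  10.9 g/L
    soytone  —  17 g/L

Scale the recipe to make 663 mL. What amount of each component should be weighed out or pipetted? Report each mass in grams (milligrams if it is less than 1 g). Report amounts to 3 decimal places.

Working volume: 663 mL = 0.663 L.
L-proline: 6.83 mmol/L × 115.1 mg/mmol × 0.663 L = 521.206 mg
maltose monohydrate: 43.3 mmol/L × 360.3 g/mol × 0.663 L ÷ 1000 = 10.343 g
casamino acids: 10.9 g/L × 0.663 L = 7.227 g
soytone: 17 g/L × 0.663 L = 11.271 g

L-proline 521.206 mg; maltose monohydrate 10.343 g; casamino acids 7.227 g; soytone 11.271 g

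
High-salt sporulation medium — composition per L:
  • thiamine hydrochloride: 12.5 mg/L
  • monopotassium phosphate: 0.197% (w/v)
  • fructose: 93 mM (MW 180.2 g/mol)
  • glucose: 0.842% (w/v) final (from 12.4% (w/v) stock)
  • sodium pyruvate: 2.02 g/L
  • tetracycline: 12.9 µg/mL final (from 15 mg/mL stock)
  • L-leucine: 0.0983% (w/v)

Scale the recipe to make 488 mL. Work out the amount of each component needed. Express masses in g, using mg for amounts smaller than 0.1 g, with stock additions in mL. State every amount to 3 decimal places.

Target volume = 488 mL = 0.488 L.
thiamine hydrochloride: 12.5 mg/L × 0.488 L = 6.100 mg
monopotassium phosphate: 0.197% w/v = 1.97 g/L → 1.97 × 0.488 L = 0.961 g
fructose: 93 mmol/L × 180.2 g/mol × 0.488 L ÷ 1000 = 8.178 g
glucose: dilute stock: 0.842% ÷ 12.4% × 488 mL = 33.137 mL
sodium pyruvate: 2.02 g/L × 0.488 L = 0.986 g
tetracycline: dilute stock: 12.9 µg/mL × 488 mL ÷ 15000 µg/mL = 0.420 mL
L-leucine: 0.0983 g per 100 mL × 488 mL ÷ 100 = 0.480 g

thiamine hydrochloride 6.100 mg; monopotassium phosphate 0.961 g; fructose 8.178 g; glucose 33.137 mL; sodium pyruvate 0.986 g; tetracycline 0.420 mL; L-leucine 0.480 g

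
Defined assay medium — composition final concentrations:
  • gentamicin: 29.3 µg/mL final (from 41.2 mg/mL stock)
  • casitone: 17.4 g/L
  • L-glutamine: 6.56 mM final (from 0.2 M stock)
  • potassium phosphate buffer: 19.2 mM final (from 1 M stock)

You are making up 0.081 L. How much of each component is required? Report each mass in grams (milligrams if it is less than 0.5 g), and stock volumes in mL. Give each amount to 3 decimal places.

Scale factor relative to 1 L: 0.081.
gentamicin: V = C2·V2/C1 = 29.3 µg/mL × 81 mL ÷ 41200 µg/mL = 0.058 mL
casitone: 17.4 g/L × 0.081 L = 1.409 g
L-glutamine: V = C2·V2/C1 = 6.56 mM × 81 mL ÷ 200 mM = 2.657 mL
potassium phosphate buffer: dilute stock: 19.2 mM × 81 mL ÷ 1000 mM = 1.555 mL

gentamicin 0.058 mL; casitone 1.409 g; L-glutamine 2.657 mL; potassium phosphate buffer 1.555 mL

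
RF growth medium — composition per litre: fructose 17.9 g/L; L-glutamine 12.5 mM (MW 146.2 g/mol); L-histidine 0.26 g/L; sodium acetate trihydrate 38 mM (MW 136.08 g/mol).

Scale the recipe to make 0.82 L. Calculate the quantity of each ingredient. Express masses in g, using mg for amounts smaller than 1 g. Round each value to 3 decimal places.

Working volume: 0.82 L.
fructose: 17.9 g/L × 0.82 L = 14.678 g
L-glutamine: 12.5 mmol/L × 146.2 g/mol × 0.82 L ÷ 1000 = 1.499 g
L-histidine: 0.26 g/L × 0.82 L = 0.2132 g = 213.200 mg
sodium acetate trihydrate: 38 mmol/L × 136.08 g/mol × 0.82 L ÷ 1000 = 4.240 g

fructose 14.678 g; L-glutamine 1.499 g; L-histidine 213.200 mg; sodium acetate trihydrate 4.240 g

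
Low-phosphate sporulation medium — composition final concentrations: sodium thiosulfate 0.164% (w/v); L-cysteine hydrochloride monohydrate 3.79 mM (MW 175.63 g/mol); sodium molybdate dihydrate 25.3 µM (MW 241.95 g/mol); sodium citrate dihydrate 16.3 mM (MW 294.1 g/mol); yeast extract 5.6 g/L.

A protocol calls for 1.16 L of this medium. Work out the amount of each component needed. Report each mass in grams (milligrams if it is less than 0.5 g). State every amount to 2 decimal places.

Scale factor relative to 1 L: 1.16.
sodium thiosulfate: 0.164 g per 100 mL × 1160 mL ÷ 100 = 1.90 g
L-cysteine hydrochloride monohydrate: 3.79 mmol/L × 175.63 g/mol × 1.16 L ÷ 1000 = 0.77 g
sodium molybdate dihydrate: 25.3 µmol/L × 241.95 g/mol × 1.16 L ÷ 1000 = 7.10 mg
sodium citrate dihydrate: 16.3 mmol/L × 294.1 g/mol × 1.16 L ÷ 1000 = 5.56 g
yeast extract: 5.6 g/L × 1.16 L = 6.50 g

sodium thiosulfate 1.90 g; L-cysteine hydrochloride monohydrate 0.77 g; sodium molybdate dihydrate 7.10 mg; sodium citrate dihydrate 5.56 g; yeast extract 6.50 g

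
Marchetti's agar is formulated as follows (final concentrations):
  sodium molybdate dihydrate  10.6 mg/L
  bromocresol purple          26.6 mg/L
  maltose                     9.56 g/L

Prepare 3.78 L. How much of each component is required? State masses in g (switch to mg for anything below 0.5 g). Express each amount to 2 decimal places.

sodium molybdate dihydrate 40.07 mg; bromocresol purple 100.55 mg; maltose 36.14 g

Scale factor relative to 1 L: 3.78.
sodium molybdate dihydrate: 10.6 mg/L × 3.78 L = 40.07 mg
bromocresol purple: 26.6 mg/L × 3.78 L = 100.55 mg
maltose: 9.56 g/L × 3.78 L = 36.14 g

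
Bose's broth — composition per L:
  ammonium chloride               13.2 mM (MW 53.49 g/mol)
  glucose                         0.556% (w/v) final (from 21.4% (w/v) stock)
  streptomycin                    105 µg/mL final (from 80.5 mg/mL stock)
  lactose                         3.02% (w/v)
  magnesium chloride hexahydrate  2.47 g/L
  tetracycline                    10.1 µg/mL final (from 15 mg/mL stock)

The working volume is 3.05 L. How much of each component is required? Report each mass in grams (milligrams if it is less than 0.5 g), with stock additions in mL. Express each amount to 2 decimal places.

Scale factor relative to 1 L: 3.05.
ammonium chloride: 13.2 mmol/L × 53.49 g/mol × 3.05 L ÷ 1000 = 2.15 g
glucose: C1V1 = C2V2 → 0.556% ÷ 21.4% × 3050 mL = 79.24 mL
streptomycin: C1V1 = C2V2 → 105 µg/mL × 3050 mL ÷ 80500 µg/mL = 3.98 mL
lactose: 3.02% w/v = 30.2 g/L → 30.2 × 3.05 L = 92.11 g
magnesium chloride hexahydrate: 2.47 g/L × 3.05 L = 7.53 g
tetracycline: C1V1 = C2V2 → 10.1 µg/mL × 3050 mL ÷ 15000 µg/mL = 2.05 mL

ammonium chloride 2.15 g; glucose 79.24 mL; streptomycin 3.98 mL; lactose 92.11 g; magnesium chloride hexahydrate 7.53 g; tetracycline 2.05 mL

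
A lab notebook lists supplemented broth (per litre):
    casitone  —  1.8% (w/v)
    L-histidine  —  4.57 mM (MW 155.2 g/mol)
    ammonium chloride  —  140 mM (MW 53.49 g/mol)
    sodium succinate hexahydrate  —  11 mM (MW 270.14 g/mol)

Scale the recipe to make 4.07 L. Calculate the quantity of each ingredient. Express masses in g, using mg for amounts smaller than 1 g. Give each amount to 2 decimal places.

casitone 73.26 g; L-histidine 2.89 g; ammonium chloride 30.48 g; sodium succinate hexahydrate 12.09 g

Scale factor relative to 1 L: 4.07.
casitone: 1.8% w/v = 18 g/L → 18 × 4.07 L = 73.26 g
L-histidine: 4.57 mmol/L × 155.2 g/mol × 4.07 L ÷ 1000 = 2.89 g
ammonium chloride: 140 mmol/L × 53.49 g/mol × 4.07 L ÷ 1000 = 30.48 g
sodium succinate hexahydrate: 11 mmol/L × 270.14 g/mol × 4.07 L ÷ 1000 = 12.09 g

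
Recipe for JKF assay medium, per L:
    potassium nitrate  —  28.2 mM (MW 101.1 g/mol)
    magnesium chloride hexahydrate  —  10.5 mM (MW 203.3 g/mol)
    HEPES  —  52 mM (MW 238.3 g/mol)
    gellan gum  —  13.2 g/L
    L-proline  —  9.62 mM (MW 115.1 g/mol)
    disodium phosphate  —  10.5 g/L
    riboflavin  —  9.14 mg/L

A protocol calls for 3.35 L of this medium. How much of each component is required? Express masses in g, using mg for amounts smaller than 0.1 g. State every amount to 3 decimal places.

Scale factor relative to 1 L: 3.35.
potassium nitrate: 28.2 mmol/L × 101.1 g/mol × 3.35 L ÷ 1000 = 9.551 g
magnesium chloride hexahydrate: 10.5 mmol/L × 203.3 g/mol × 3.35 L ÷ 1000 = 7.151 g
HEPES: 52 mmol/L × 238.3 g/mol × 3.35 L ÷ 1000 = 41.512 g
gellan gum: 13.2 g/L × 3.35 L = 44.220 g
L-proline: 9.62 mmol/L × 115.1 g/mol × 3.35 L ÷ 1000 = 3.709 g
disodium phosphate: 10.5 g/L × 3.35 L = 35.175 g
riboflavin: 9.14 mg/L × 3.35 L = 30.619 mg

potassium nitrate 9.551 g; magnesium chloride hexahydrate 7.151 g; HEPES 41.512 g; gellan gum 44.220 g; L-proline 3.709 g; disodium phosphate 35.175 g; riboflavin 30.619 mg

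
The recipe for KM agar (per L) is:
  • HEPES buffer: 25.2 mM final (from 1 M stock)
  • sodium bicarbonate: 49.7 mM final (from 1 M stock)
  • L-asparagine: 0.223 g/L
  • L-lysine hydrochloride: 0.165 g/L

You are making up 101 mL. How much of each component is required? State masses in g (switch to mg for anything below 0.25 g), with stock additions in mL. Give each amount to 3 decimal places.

HEPES buffer 2.545 mL; sodium bicarbonate 5.020 mL; L-asparagine 22.523 mg; L-lysine hydrochloride 16.665 mg

Target volume = 101 mL = 0.101 L.
HEPES buffer: V = C2·V2/C1 = 25.2 mM × 101 mL ÷ 1000 mM = 2.545 mL
sodium bicarbonate: C1V1 = C2V2 → 49.7 mM × 101 mL ÷ 1000 mM = 5.020 mL
L-asparagine: 0.223 g/L × 0.101 L = 0.022523 g = 22.523 mg
L-lysine hydrochloride: 0.165 g/L × 0.101 L = 0.016665 g = 16.665 mg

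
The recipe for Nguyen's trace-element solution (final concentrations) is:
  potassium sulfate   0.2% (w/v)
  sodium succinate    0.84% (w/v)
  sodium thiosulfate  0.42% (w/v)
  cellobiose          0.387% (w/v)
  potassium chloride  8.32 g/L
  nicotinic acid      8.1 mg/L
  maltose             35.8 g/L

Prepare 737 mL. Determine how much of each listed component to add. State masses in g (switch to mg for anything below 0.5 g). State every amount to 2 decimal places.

potassium sulfate 1.47 g; sodium succinate 6.19 g; sodium thiosulfate 3.10 g; cellobiose 2.85 g; potassium chloride 6.13 g; nicotinic acid 5.97 mg; maltose 26.38 g

Scale factor relative to 1 L: 0.737.
potassium sulfate: 0.2% w/v = 2 g/L → 2 × 0.737 L = 1.47 g
sodium succinate: 0.84 g per 100 mL × 737 mL ÷ 100 = 6.19 g
sodium thiosulfate: 0.42% w/v = 4.2 g/L → 4.2 × 0.737 L = 3.10 g
cellobiose: 0.387% w/v = 3.87 g/L → 3.87 × 0.737 L = 2.85 g
potassium chloride: 8.32 g/L × 0.737 L = 6.13 g
nicotinic acid: 8.1 mg/L × 0.737 L = 5.97 mg
maltose: 35.8 g/L × 0.737 L = 26.38 g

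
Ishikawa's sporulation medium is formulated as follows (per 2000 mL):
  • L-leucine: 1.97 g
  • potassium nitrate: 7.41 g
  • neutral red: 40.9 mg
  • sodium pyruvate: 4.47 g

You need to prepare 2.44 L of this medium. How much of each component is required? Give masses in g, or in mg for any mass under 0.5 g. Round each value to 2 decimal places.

Scale factor = 2440 mL / 2000 mL = 1.22.
L-leucine: 1.97 g × (2440 mL / 2000 mL) = 2.40 g
potassium nitrate: 7.41 g × (2440 mL / 2000 mL) = 9.04 g
neutral red: 40.9 mg × (2440 mL / 2000 mL) = 49.90 mg
sodium pyruvate: 4.47 g × (2440 mL / 2000 mL) = 5.45 g

L-leucine 2.40 g; potassium nitrate 9.04 g; neutral red 49.90 mg; sodium pyruvate 5.45 g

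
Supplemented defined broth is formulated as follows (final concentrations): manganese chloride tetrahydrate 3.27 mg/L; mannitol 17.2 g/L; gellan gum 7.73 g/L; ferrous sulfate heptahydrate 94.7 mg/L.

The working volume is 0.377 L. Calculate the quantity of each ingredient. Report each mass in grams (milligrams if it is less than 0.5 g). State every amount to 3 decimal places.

manganese chloride tetrahydrate 1.233 mg; mannitol 6.484 g; gellan gum 2.914 g; ferrous sulfate heptahydrate 35.702 mg

Scale factor relative to 1 L: 0.377.
manganese chloride tetrahydrate: 3.27 mg/L × 0.377 L = 1.233 mg
mannitol: 17.2 g/L × 0.377 L = 6.484 g
gellan gum: 7.73 g/L × 0.377 L = 2.914 g
ferrous sulfate heptahydrate: 94.7 mg/L × 0.377 L = 35.702 mg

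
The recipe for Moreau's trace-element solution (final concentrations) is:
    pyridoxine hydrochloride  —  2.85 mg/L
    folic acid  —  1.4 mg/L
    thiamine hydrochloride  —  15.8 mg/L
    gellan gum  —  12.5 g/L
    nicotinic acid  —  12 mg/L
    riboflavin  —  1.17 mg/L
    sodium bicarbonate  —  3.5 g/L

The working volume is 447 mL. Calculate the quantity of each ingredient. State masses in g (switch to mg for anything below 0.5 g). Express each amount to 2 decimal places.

pyridoxine hydrochloride 1.27 mg; folic acid 0.63 mg; thiamine hydrochloride 7.06 mg; gellan gum 5.59 g; nicotinic acid 5.36 mg; riboflavin 0.52 mg; sodium bicarbonate 1.56 g

Working volume: 447 mL = 0.447 L.
pyridoxine hydrochloride: 2.85 mg/L × 0.447 L = 1.27 mg
folic acid: 1.4 mg/L × 0.447 L = 0.63 mg
thiamine hydrochloride: 15.8 mg/L × 0.447 L = 7.06 mg
gellan gum: 12.5 g/L × 0.447 L = 5.59 g
nicotinic acid: 12 mg/L × 0.447 L = 5.36 mg
riboflavin: 1.17 mg/L × 0.447 L = 0.52 mg
sodium bicarbonate: 3.5 g/L × 0.447 L = 1.56 g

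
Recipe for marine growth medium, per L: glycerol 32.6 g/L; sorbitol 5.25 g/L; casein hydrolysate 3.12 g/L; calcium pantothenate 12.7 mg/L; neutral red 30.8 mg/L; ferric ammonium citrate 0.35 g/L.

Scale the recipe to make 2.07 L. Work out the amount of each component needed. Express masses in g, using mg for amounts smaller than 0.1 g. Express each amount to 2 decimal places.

Working volume: 2.07 L.
glycerol: 32.6 g/L × 2.07 L = 67.48 g
sorbitol: 5.25 g/L × 2.07 L = 10.87 g
casein hydrolysate: 3.12 g/L × 2.07 L = 6.46 g
calcium pantothenate: 12.7 mg/L × 2.07 L = 26.29 mg
neutral red: 30.8 mg/L × 2.07 L = 63.76 mg
ferric ammonium citrate: 0.35 g/L × 2.07 L = 0.72 g

glycerol 67.48 g; sorbitol 10.87 g; casein hydrolysate 6.46 g; calcium pantothenate 26.29 mg; neutral red 63.76 mg; ferric ammonium citrate 0.72 g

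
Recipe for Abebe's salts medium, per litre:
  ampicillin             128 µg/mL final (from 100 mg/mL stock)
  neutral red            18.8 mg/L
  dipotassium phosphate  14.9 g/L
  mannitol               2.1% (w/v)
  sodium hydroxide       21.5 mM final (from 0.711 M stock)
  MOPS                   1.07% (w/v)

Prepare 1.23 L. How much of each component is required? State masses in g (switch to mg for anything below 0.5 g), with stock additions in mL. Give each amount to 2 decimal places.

ampicillin 1.57 mL; neutral red 23.12 mg; dipotassium phosphate 18.33 g; mannitol 25.83 g; sodium hydroxide 37.19 mL; MOPS 13.16 g

Scale factor relative to 1 L: 1.23.
ampicillin: C1V1 = C2V2 → 128 µg/mL × 1230 mL ÷ 100000 µg/mL = 1.57 mL
neutral red: 18.8 mg/L × 1.23 L = 23.12 mg
dipotassium phosphate: 14.9 g/L × 1.23 L = 18.33 g
mannitol: 2.1% w/v = 21 g/L → 21 × 1.23 L = 25.83 g
sodium hydroxide: dilute stock: 21.5 mM × 1230 mL ÷ 711 mM = 37.19 mL
MOPS: 1.07 g per 100 mL × 1230 mL ÷ 100 = 13.16 g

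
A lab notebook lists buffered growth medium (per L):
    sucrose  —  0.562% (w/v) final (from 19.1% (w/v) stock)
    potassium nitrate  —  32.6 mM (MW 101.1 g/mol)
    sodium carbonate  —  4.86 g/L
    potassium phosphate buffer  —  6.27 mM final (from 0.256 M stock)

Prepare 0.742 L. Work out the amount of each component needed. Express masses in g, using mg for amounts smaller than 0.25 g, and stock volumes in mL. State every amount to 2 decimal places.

Scale factor relative to 1 L: 0.742.
sucrose: dilute stock: 0.562% ÷ 19.1% × 742 mL = 21.83 mL
potassium nitrate: 32.6 mmol/L × 101.1 g/mol × 0.742 L ÷ 1000 = 2.45 g
sodium carbonate: 4.86 g/L × 0.742 L = 3.61 g
potassium phosphate buffer: V = C2·V2/C1 = 6.27 mM × 742 mL ÷ 256 mM = 18.17 mL

sucrose 21.83 mL; potassium nitrate 2.45 g; sodium carbonate 3.61 g; potassium phosphate buffer 18.17 mL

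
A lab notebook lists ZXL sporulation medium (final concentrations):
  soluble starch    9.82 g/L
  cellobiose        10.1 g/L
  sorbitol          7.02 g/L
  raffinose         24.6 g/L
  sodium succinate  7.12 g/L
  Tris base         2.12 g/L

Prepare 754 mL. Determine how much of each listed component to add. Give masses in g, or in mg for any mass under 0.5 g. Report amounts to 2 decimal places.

soluble starch 7.40 g; cellobiose 7.62 g; sorbitol 5.29 g; raffinose 18.55 g; sodium succinate 5.37 g; Tris base 1.60 g

Scale factor relative to 1 L: 0.754.
soluble starch: 9.82 g/L × 0.754 L = 7.40 g
cellobiose: 10.1 g/L × 0.754 L = 7.62 g
sorbitol: 7.02 g/L × 0.754 L = 5.29 g
raffinose: 24.6 g/L × 0.754 L = 18.55 g
sodium succinate: 7.12 g/L × 0.754 L = 5.37 g
Tris base: 2.12 g/L × 0.754 L = 1.60 g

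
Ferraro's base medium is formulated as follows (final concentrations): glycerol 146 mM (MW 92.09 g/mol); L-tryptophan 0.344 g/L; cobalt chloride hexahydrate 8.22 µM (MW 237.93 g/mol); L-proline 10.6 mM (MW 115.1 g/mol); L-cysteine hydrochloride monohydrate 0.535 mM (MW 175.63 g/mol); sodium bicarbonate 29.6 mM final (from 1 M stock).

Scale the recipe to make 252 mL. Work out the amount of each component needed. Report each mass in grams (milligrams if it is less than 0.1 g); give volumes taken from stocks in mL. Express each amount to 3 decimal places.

glycerol 3.388 g; L-tryptophan 86.688 mg; cobalt chloride hexahydrate 0.493 mg; L-proline 0.307 g; L-cysteine hydrochloride monohydrate 23.678 mg; sodium bicarbonate 7.459 mL

Target volume = 252 mL = 0.252 L.
glycerol: 146 mmol/L × 92.09 g/mol × 0.252 L ÷ 1000 = 3.388 g
L-tryptophan: 0.344 g/L × 0.252 L = 0.086688 g = 86.688 mg
cobalt chloride hexahydrate: 8.22 µmol/L × 237.93 g/mol × 0.252 L ÷ 1000 = 0.493 mg
L-proline: 10.6 mmol/L × 115.1 g/mol × 0.252 L ÷ 1000 = 0.307 g
L-cysteine hydrochloride monohydrate: 0.535 mmol/L × 175.63 mg/mmol × 0.252 L = 23.678 mg
sodium bicarbonate: V = C2·V2/C1 = 29.6 mM × 252 mL ÷ 1000 mM = 7.459 mL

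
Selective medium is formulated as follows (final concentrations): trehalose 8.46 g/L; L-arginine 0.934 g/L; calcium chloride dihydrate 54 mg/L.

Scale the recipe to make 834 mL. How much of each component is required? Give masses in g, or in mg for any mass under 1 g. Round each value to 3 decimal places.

trehalose 7.056 g; L-arginine 778.956 mg; calcium chloride dihydrate 45.036 mg

Scale factor relative to 1 L: 0.834.
trehalose: 8.46 g/L × 0.834 L = 7.056 g
L-arginine: 0.934 g/L × 0.834 L = 0.778956 g = 778.956 mg
calcium chloride dihydrate: 54 mg/L × 0.834 L = 45.036 mg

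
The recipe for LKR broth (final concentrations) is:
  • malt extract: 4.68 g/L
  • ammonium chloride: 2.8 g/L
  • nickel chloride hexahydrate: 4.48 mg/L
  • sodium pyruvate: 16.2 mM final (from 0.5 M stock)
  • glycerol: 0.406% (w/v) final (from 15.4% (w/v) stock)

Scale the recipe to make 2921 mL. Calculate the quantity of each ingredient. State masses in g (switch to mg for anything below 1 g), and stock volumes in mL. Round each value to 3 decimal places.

malt extract 13.670 g; ammonium chloride 8.179 g; nickel chloride hexahydrate 13.086 mg; sodium pyruvate 94.640 mL; glycerol 77.008 mL

Target volume = 2921 mL = 2.921 L.
malt extract: 4.68 g/L × 2.921 L = 13.670 g
ammonium chloride: 2.8 g/L × 2.921 L = 8.179 g
nickel chloride hexahydrate: 4.48 mg/L × 2.921 L = 13.086 mg
sodium pyruvate: C1V1 = C2V2 → 16.2 mM × 2921 mL ÷ 500 mM = 94.640 mL
glycerol: C1V1 = C2V2 → 0.406% ÷ 15.4% × 2921 mL = 77.008 mL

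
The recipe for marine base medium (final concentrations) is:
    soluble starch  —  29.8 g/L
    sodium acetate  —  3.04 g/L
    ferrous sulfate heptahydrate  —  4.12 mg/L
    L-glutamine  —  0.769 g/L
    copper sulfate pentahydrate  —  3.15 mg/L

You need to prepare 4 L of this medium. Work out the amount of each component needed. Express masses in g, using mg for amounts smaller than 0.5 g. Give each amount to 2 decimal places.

soluble starch 119.20 g; sodium acetate 12.16 g; ferrous sulfate heptahydrate 16.48 mg; L-glutamine 3.08 g; copper sulfate pentahydrate 12.60 mg

Scale factor relative to 1 L: 4.
soluble starch: 29.8 g/L × 4 L = 119.20 g
sodium acetate: 3.04 g/L × 4 L = 12.16 g
ferrous sulfate heptahydrate: 4.12 mg/L × 4 L = 16.48 mg
L-glutamine: 0.769 g/L × 4 L = 3.08 g
copper sulfate pentahydrate: 3.15 mg/L × 4 L = 12.60 mg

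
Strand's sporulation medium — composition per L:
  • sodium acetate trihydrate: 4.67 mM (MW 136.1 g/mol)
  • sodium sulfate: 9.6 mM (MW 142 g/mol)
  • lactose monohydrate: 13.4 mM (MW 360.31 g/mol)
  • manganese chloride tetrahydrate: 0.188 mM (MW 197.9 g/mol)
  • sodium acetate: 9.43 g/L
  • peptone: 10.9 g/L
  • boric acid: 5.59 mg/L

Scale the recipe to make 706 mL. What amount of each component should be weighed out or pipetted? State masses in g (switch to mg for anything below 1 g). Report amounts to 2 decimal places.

Scale factor relative to 1 L: 0.706.
sodium acetate trihydrate: 4.67 mmol/L × 136.1 mg/mmol × 0.706 L = 448.72 mg
sodium sulfate: 9.6 mmol/L × 142 mg/mmol × 0.706 L = 962.42 mg
lactose monohydrate: 13.4 mmol/L × 360.31 g/mol × 0.706 L ÷ 1000 = 3.41 g
manganese chloride tetrahydrate: 0.188 mmol/L × 197.9 mg/mmol × 0.706 L = 26.27 mg
sodium acetate: 9.43 g/L × 0.706 L = 6.66 g
peptone: 10.9 g/L × 0.706 L = 7.70 g
boric acid: 5.59 mg/L × 0.706 L = 3.95 mg

sodium acetate trihydrate 448.72 mg; sodium sulfate 962.42 mg; lactose monohydrate 3.41 g; manganese chloride tetrahydrate 26.27 mg; sodium acetate 6.66 g; peptone 7.70 g; boric acid 3.95 mg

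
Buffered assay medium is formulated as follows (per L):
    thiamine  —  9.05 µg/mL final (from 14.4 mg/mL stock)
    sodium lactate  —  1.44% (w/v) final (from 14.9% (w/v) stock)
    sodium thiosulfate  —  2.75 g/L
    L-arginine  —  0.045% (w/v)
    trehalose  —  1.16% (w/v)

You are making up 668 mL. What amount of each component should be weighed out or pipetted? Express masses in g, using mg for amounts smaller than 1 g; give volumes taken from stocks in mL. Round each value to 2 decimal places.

thiamine 0.42 mL; sodium lactate 64.56 mL; sodium thiosulfate 1.84 g; L-arginine 300.60 mg; trehalose 7.75 g

Working volume: 668 mL = 0.668 L.
thiamine: V = C2·V2/C1 = 9.05 µg/mL × 668 mL ÷ 14400 µg/mL = 0.42 mL
sodium lactate: dilute stock: 1.44% ÷ 14.9% × 668 mL = 64.56 mL
sodium thiosulfate: 2.75 g/L × 0.668 L = 1.84 g
L-arginine: 0.045 g per 100 mL × 668 mL ÷ 100 = 0.3006 g = 300.60 mg
trehalose: 1.16 g per 100 mL × 668 mL ÷ 100 = 7.75 g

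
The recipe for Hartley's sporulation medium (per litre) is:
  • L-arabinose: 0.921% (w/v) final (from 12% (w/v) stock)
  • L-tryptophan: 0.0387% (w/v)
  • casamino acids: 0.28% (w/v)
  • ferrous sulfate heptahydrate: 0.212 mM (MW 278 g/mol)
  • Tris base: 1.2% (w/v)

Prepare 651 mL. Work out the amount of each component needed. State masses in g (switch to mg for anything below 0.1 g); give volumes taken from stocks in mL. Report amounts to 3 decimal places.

Working volume: 651 mL = 0.651 L.
L-arabinose: dilute stock: 0.921% ÷ 12% × 651 mL = 49.964 mL
L-tryptophan: 0.0387% w/v = 0.387 g/L → 0.387 × 0.651 L = 0.252 g
casamino acids: 0.28% w/v = 2.8 g/L → 2.8 × 0.651 L = 1.823 g
ferrous sulfate heptahydrate: 0.212 mmol/L × 278 mg/mmol × 0.651 L = 38.367 mg
Tris base: 1.2 g per 100 mL × 651 mL ÷ 100 = 7.812 g

L-arabinose 49.964 mL; L-tryptophan 0.252 g; casamino acids 1.823 g; ferrous sulfate heptahydrate 38.367 mg; Tris base 7.812 g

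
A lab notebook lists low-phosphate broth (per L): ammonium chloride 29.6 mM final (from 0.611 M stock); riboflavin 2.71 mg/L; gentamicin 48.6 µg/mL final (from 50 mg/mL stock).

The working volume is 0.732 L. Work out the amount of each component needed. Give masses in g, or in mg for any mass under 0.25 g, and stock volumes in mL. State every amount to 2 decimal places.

ammonium chloride 35.46 mL; riboflavin 1.98 mg; gentamicin 0.71 mL

Working volume: 0.732 L.
ammonium chloride: V = C2·V2/C1 = 29.6 mM × 732 mL ÷ 611 mM = 35.46 mL
riboflavin: 2.71 mg/L × 0.732 L = 1.98 mg
gentamicin: dilute stock: 48.6 µg/mL × 732 mL ÷ 50000 µg/mL = 0.71 mL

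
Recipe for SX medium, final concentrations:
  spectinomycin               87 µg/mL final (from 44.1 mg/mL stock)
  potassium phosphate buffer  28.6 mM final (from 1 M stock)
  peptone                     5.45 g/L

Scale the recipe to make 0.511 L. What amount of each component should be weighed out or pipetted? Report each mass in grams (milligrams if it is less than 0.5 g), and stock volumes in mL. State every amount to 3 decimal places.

spectinomycin 1.008 mL; potassium phosphate buffer 14.615 mL; peptone 2.785 g

Scale factor relative to 1 L: 0.511.
spectinomycin: dilute stock: 87 µg/mL × 511 mL ÷ 44100 µg/mL = 1.008 mL
potassium phosphate buffer: dilute stock: 28.6 mM × 511 mL ÷ 1000 mM = 14.615 mL
peptone: 5.45 g/L × 0.511 L = 2.785 g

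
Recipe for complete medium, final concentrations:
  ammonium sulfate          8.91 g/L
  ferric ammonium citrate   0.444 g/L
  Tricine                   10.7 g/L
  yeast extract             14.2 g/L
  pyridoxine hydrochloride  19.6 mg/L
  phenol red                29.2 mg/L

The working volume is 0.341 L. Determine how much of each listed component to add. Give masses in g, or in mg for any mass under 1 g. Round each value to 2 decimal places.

Working volume: 0.341 L.
ammonium sulfate: 8.91 g/L × 0.341 L = 3.04 g
ferric ammonium citrate: 0.444 g/L × 0.341 L = 0.151404 g = 151.40 mg
Tricine: 10.7 g/L × 0.341 L = 3.65 g
yeast extract: 14.2 g/L × 0.341 L = 4.84 g
pyridoxine hydrochloride: 19.6 mg/L × 0.341 L = 6.68 mg
phenol red: 29.2 mg/L × 0.341 L = 9.96 mg

ammonium sulfate 3.04 g; ferric ammonium citrate 151.40 mg; Tricine 3.65 g; yeast extract 4.84 g; pyridoxine hydrochloride 6.68 mg; phenol red 9.96 mg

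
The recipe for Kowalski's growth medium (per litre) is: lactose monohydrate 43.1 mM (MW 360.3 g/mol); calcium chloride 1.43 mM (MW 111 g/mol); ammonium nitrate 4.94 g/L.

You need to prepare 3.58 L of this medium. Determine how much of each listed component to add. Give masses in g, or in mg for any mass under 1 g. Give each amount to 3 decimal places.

lactose monohydrate 55.594 g; calcium chloride 568.253 mg; ammonium nitrate 17.685 g

Scale factor relative to 1 L: 3.58.
lactose monohydrate: 43.1 mmol/L × 360.3 g/mol × 3.58 L ÷ 1000 = 55.594 g
calcium chloride: 1.43 mmol/L × 111 mg/mmol × 3.58 L = 568.253 mg
ammonium nitrate: 4.94 g/L × 3.58 L = 17.685 g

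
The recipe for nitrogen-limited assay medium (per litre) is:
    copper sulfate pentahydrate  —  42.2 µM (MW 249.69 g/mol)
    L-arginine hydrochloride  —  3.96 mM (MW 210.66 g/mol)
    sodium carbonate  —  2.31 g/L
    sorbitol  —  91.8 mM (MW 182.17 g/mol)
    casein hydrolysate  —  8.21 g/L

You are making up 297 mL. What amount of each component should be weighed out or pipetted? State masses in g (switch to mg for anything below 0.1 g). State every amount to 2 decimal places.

Target volume = 297 mL = 0.297 L.
copper sulfate pentahydrate: 42.2 µmol/L × 249.69 g/mol × 0.297 L ÷ 1000 = 3.13 mg
L-arginine hydrochloride: 3.96 mmol/L × 210.66 g/mol × 0.297 L ÷ 1000 = 0.25 g
sodium carbonate: 2.31 g/L × 0.297 L = 0.69 g
sorbitol: 91.8 mmol/L × 182.17 g/mol × 0.297 L ÷ 1000 = 4.97 g
casein hydrolysate: 8.21 g/L × 0.297 L = 2.44 g

copper sulfate pentahydrate 3.13 mg; L-arginine hydrochloride 0.25 g; sodium carbonate 0.69 g; sorbitol 4.97 g; casein hydrolysate 2.44 g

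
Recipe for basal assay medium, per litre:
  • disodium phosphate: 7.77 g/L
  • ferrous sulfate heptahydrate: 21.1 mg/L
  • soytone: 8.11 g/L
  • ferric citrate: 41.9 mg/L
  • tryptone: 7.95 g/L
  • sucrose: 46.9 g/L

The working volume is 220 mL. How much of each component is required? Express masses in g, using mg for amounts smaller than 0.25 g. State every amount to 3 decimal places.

Scale factor relative to 1 L: 0.22.
disodium phosphate: 7.77 g/L × 0.22 L = 1.709 g
ferrous sulfate heptahydrate: 21.1 mg/L × 0.22 L = 4.642 mg
soytone: 8.11 g/L × 0.22 L = 1.784 g
ferric citrate: 41.9 mg/L × 0.22 L = 9.218 mg
tryptone: 7.95 g/L × 0.22 L = 1.749 g
sucrose: 46.9 g/L × 0.22 L = 10.318 g

disodium phosphate 1.709 g; ferrous sulfate heptahydrate 4.642 mg; soytone 1.784 g; ferric citrate 9.218 mg; tryptone 1.749 g; sucrose 10.318 g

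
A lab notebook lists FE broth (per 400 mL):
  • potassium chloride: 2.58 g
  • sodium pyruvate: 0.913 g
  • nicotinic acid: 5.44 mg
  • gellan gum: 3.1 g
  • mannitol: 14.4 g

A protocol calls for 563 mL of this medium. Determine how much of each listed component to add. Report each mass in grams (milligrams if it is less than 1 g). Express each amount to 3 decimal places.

potassium chloride 3.631 g; sodium pyruvate 1.285 g; nicotinic acid 7.657 mg; gellan gum 4.363 g; mannitol 20.268 g

Scale factor = 563 mL / 400 mL = 1.4075.
potassium chloride: 2.58 g × (563 mL / 400 mL) = 3.631 g
sodium pyruvate: 0.913 g × (563 mL / 400 mL) = 1.285 g
nicotinic acid: 5.44 mg × (563 mL / 400 mL) = 7.657 mg
gellan gum: 3.1 g × (563 mL / 400 mL) = 4.363 g
mannitol: 14.4 g × (563 mL / 400 mL) = 20.268 g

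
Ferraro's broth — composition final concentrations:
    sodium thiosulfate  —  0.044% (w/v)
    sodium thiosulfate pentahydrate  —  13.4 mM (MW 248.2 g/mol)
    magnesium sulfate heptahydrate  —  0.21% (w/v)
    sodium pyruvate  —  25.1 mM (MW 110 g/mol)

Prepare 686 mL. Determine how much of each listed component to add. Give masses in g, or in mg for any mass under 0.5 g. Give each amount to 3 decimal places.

sodium thiosulfate 301.840 mg; sodium thiosulfate pentahydrate 2.282 g; magnesium sulfate heptahydrate 1.441 g; sodium pyruvate 1.894 g

Working volume: 686 mL = 0.686 L.
sodium thiosulfate: 0.044 g per 100 mL × 686 mL ÷ 100 = 0.30184 g = 301.840 mg
sodium thiosulfate pentahydrate: 13.4 mmol/L × 248.2 g/mol × 0.686 L ÷ 1000 = 2.282 g
magnesium sulfate heptahydrate: 0.21 g per 100 mL × 686 mL ÷ 100 = 1.441 g
sodium pyruvate: 25.1 mmol/L × 110 g/mol × 0.686 L ÷ 1000 = 1.894 g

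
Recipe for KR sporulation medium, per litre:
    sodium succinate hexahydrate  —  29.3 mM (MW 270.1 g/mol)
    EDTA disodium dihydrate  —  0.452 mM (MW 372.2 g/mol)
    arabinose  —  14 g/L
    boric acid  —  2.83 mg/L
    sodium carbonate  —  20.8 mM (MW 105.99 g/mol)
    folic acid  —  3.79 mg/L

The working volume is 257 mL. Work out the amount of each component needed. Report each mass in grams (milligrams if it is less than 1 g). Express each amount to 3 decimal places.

Scale factor relative to 1 L: 0.257.
sodium succinate hexahydrate: 29.3 mmol/L × 270.1 g/mol × 0.257 L ÷ 1000 = 2.034 g
EDTA disodium dihydrate: 0.452 mmol/L × 372.2 mg/mmol × 0.257 L = 43.236 mg
arabinose: 14 g/L × 0.257 L = 3.598 g
boric acid: 2.83 mg/L × 0.257 L = 0.727 mg
sodium carbonate: 20.8 mmol/L × 105.99 mg/mmol × 0.257 L = 566.580 mg
folic acid: 3.79 mg/L × 0.257 L = 0.974 mg

sodium succinate hexahydrate 2.034 g; EDTA disodium dihydrate 43.236 mg; arabinose 3.598 g; boric acid 0.727 mg; sodium carbonate 566.580 mg; folic acid 0.974 mg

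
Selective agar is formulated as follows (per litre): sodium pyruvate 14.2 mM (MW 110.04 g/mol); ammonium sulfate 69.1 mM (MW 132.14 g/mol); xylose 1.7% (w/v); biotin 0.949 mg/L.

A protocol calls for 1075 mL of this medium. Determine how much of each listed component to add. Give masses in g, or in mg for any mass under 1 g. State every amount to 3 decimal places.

Scale factor relative to 1 L: 1.075.
sodium pyruvate: 14.2 mmol/L × 110.04 g/mol × 1.075 L ÷ 1000 = 1.680 g
ammonium sulfate: 69.1 mmol/L × 132.14 g/mol × 1.075 L ÷ 1000 = 9.816 g
xylose: 1.7% w/v = 17 g/L → 17 × 1.075 L = 18.275 g
biotin: 0.949 mg/L × 1.075 L = 1.020 mg

sodium pyruvate 1.680 g; ammonium sulfate 9.816 g; xylose 18.275 g; biotin 1.020 mg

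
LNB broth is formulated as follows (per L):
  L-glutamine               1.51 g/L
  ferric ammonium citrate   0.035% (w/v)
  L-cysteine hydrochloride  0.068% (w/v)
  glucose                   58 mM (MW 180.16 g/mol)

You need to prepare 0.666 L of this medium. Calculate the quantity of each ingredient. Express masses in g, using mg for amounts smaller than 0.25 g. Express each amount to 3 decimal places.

L-glutamine 1.006 g; ferric ammonium citrate 233.100 mg; L-cysteine hydrochloride 0.453 g; glucose 6.959 g

Scale factor relative to 1 L: 0.666.
L-glutamine: 1.51 g/L × 0.666 L = 1.006 g
ferric ammonium citrate: 0.035% w/v = 0.35 g/L → 0.35 × 0.666 L = 0.2331 g = 233.100 mg
L-cysteine hydrochloride: 0.068% w/v = 0.68 g/L → 0.68 × 0.666 L = 0.453 g
glucose: 58 mmol/L × 180.16 g/mol × 0.666 L ÷ 1000 = 6.959 g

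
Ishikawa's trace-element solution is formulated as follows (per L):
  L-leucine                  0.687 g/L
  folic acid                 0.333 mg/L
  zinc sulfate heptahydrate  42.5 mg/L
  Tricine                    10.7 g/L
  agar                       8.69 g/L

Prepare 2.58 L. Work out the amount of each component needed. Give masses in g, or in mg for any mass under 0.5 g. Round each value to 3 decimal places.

Working volume: 2.58 L.
L-leucine: 0.687 g/L × 2.58 L = 1.772 g
folic acid: 0.333 mg/L × 2.58 L = 0.859 mg
zinc sulfate heptahydrate: 42.5 mg/L × 2.58 L = 109.650 mg
Tricine: 10.7 g/L × 2.58 L = 27.606 g
agar: 8.69 g/L × 2.58 L = 22.420 g

L-leucine 1.772 g; folic acid 0.859 mg; zinc sulfate heptahydrate 109.650 mg; Tricine 27.606 g; agar 22.420 g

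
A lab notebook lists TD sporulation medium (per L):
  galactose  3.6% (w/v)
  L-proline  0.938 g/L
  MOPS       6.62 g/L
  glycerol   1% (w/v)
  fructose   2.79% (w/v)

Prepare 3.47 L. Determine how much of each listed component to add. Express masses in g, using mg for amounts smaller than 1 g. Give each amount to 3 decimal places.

Working volume: 3.47 L.
galactose: 3.6 g per 100 mL × 3470 mL ÷ 100 = 124.920 g
L-proline: 0.938 g/L × 3.47 L = 3.255 g
MOPS: 6.62 g/L × 3.47 L = 22.971 g
glycerol: 1% w/v = 10 g/L → 10 × 3.47 L = 34.700 g
fructose: 2.79 g per 100 mL × 3470 mL ÷ 100 = 96.813 g

galactose 124.920 g; L-proline 3.255 g; MOPS 22.971 g; glycerol 34.700 g; fructose 96.813 g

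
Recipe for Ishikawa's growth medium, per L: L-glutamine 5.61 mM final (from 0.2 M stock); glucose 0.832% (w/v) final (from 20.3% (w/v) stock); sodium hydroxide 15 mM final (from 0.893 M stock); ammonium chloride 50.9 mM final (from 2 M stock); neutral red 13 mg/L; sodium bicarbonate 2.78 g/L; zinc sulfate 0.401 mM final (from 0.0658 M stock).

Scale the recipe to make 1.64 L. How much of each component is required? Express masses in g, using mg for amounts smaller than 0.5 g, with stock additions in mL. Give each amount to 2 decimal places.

L-glutamine 46.00 mL; glucose 67.22 mL; sodium hydroxide 27.55 mL; ammonium chloride 41.74 mL; neutral red 21.32 mg; sodium bicarbonate 4.56 g; zinc sulfate 9.99 mL

Working volume: 1.64 L.
L-glutamine: V = C2·V2/C1 = 5.61 mM × 1640 mL ÷ 200 mM = 46.00 mL
glucose: V = C2·V2/C1 = 0.832% ÷ 20.3% × 1640 mL = 67.22 mL
sodium hydroxide: V = C2·V2/C1 = 15 mM × 1640 mL ÷ 893 mM = 27.55 mL
ammonium chloride: C1V1 = C2V2 → 50.9 mM × 1640 mL ÷ 2000 mM = 41.74 mL
neutral red: 13 mg/L × 1.64 L = 21.32 mg
sodium bicarbonate: 2.78 g/L × 1.64 L = 4.56 g
zinc sulfate: C1V1 = C2V2 → 0.401 mM × 1640 mL ÷ 65.8 mM = 9.99 mL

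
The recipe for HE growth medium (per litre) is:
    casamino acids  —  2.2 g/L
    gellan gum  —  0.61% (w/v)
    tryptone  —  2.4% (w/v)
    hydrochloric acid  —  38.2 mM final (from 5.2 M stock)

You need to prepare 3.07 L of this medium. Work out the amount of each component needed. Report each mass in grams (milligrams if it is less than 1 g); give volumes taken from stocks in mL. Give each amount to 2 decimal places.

casamino acids 6.75 g; gellan gum 18.73 g; tryptone 73.68 g; hydrochloric acid 22.55 mL

Working volume: 3.07 L.
casamino acids: 2.2 g/L × 3.07 L = 6.75 g
gellan gum: 0.61 g per 100 mL × 3070 mL ÷ 100 = 18.73 g
tryptone: 2.4 g per 100 mL × 3070 mL ÷ 100 = 73.68 g
hydrochloric acid: V = C2·V2/C1 = 38.2 mM × 3070 mL ÷ 5200 mM = 22.55 mL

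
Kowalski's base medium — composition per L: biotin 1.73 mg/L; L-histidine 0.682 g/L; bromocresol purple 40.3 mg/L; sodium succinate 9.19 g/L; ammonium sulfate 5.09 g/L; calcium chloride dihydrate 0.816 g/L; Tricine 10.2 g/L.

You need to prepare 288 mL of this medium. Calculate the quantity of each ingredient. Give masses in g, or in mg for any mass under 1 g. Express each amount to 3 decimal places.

biotin 0.498 mg; L-histidine 196.416 mg; bromocresol purple 11.606 mg; sodium succinate 2.647 g; ammonium sulfate 1.466 g; calcium chloride dihydrate 235.008 mg; Tricine 2.938 g

Target volume = 288 mL = 0.288 L.
biotin: 1.73 mg/L × 0.288 L = 0.498 mg
L-histidine: 0.682 g/L × 0.288 L = 0.196416 g = 196.416 mg
bromocresol purple: 40.3 mg/L × 0.288 L = 11.606 mg
sodium succinate: 9.19 g/L × 0.288 L = 2.647 g
ammonium sulfate: 5.09 g/L × 0.288 L = 1.466 g
calcium chloride dihydrate: 0.816 g/L × 0.288 L = 0.235008 g = 235.008 mg
Tricine: 10.2 g/L × 0.288 L = 2.938 g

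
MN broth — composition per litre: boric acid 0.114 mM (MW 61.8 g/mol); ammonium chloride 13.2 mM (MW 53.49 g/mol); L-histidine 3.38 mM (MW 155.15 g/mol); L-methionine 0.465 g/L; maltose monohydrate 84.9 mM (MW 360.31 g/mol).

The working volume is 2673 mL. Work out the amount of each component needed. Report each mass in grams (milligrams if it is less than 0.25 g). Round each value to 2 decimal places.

Working volume: 2673 mL = 2.673 L.
boric acid: 0.114 mmol/L × 61.8 mg/mmol × 2.673 L = 18.83 mg
ammonium chloride: 13.2 mmol/L × 53.49 g/mol × 2.673 L ÷ 1000 = 1.89 g
L-histidine: 3.38 mmol/L × 155.15 g/mol × 2.673 L ÷ 1000 = 1.40 g
L-methionine: 0.465 g/L × 2.673 L = 1.24 g
maltose monohydrate: 84.9 mmol/L × 360.31 g/mol × 2.673 L ÷ 1000 = 81.77 g

boric acid 18.83 mg; ammonium chloride 1.89 g; L-histidine 1.40 g; L-methionine 1.24 g; maltose monohydrate 81.77 g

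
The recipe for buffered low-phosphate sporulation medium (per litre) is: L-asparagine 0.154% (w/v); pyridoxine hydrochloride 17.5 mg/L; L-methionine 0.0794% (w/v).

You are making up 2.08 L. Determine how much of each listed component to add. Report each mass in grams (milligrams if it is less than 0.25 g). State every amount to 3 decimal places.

Working volume: 2.08 L.
L-asparagine: 0.154% w/v = 1.54 g/L → 1.54 × 2.08 L = 3.203 g
pyridoxine hydrochloride: 17.5 mg/L × 2.08 L = 36.400 mg
L-methionine: 0.0794% w/v = 0.794 g/L → 0.794 × 2.08 L = 1.652 g

L-asparagine 3.203 g; pyridoxine hydrochloride 36.400 mg; L-methionine 1.652 g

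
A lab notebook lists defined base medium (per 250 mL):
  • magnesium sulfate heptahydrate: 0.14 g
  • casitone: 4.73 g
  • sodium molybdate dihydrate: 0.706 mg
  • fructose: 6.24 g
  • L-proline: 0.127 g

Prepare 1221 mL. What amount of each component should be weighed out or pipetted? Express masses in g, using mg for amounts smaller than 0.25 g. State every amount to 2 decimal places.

magnesium sulfate heptahydrate 0.68 g; casitone 23.10 g; sodium molybdate dihydrate 3.45 mg; fructose 30.48 g; L-proline 0.62 g

Scale factor = 1221 mL / 250 mL = 4.884.
magnesium sulfate heptahydrate: 0.14 g × (1221 mL / 250 mL) = 0.68 g
casitone: 4.73 g × (1221 mL / 250 mL) = 23.10 g
sodium molybdate dihydrate: 0.706 mg × (1221 mL / 250 mL) = 3.45 mg
fructose: 6.24 g × (1221 mL / 250 mL) = 30.48 g
L-proline: 0.127 g × (1221 mL / 250 mL) = 0.62 g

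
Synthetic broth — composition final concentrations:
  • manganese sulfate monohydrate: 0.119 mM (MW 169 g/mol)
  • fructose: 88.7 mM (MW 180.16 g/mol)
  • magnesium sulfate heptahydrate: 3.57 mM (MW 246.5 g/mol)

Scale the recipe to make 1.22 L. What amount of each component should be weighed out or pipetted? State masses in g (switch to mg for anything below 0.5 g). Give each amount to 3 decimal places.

Scale factor relative to 1 L: 1.22.
manganese sulfate monohydrate: 0.119 mmol/L × 169 mg/mmol × 1.22 L = 24.535 mg
fructose: 88.7 mmol/L × 180.16 g/mol × 1.22 L ÷ 1000 = 19.496 g
magnesium sulfate heptahydrate: 3.57 mmol/L × 246.5 g/mol × 1.22 L ÷ 1000 = 1.074 g

manganese sulfate monohydrate 24.535 mg; fructose 19.496 g; magnesium sulfate heptahydrate 1.074 g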